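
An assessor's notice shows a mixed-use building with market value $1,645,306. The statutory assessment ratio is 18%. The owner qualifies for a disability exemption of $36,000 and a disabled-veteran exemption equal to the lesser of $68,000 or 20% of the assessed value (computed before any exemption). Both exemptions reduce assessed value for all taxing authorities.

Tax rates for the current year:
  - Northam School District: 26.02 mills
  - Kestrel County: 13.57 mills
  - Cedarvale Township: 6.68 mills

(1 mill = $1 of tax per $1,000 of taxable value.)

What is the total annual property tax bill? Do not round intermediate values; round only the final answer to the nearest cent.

Assessed value = $1,645,306 × 0.18 = $296,155.08
Disabled-veteran exemption = min($68,000, 20% × $296,155.08) = min($68,000, $59,231.016) = $59,231.016 (percentage binds)
Taxable value = $296,155.08 − $36,000 − $59,231.016 = $200,924.064
Northam School District: $200,924.064 × 0.02602 = $5,228.04414528
Kestrel County: $200,924.064 × 0.01357 = $2,726.53954848
Cedarvale Township: $200,924.064 × 0.00668 = $1,342.17274752
Total = $9,296.75644128

$9,296.76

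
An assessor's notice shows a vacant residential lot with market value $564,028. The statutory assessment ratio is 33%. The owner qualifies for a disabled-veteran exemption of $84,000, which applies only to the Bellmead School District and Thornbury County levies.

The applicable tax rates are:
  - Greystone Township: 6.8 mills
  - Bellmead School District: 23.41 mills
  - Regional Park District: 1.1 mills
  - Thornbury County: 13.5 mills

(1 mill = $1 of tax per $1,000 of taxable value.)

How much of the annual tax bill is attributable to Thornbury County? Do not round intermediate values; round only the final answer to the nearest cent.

$1,378.74

Assessed value = $564,028 × 0.33 = $186,129.24
Thornbury County taxable value = $186,129.24 − $84,000 = $102,129.24
Thornbury County levy = $102,129.24 × 0.0135 = $1,378.74474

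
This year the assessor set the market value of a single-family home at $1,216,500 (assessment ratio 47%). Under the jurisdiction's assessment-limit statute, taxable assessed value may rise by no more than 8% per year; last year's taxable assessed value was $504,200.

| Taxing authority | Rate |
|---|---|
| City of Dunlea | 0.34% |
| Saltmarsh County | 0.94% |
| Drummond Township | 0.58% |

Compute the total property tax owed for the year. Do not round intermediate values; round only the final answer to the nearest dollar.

Uncapped assessed value = $1,216,500 × 0.47 = $571,755
Cap limit = $504,200 × 1.08 = $544,536
Taxable assessed value = min($571,755, $544,536) = $544,536 (cap binds)
City of Dunlea: $544,536 × 0.0034 = $1,851.4224
Saltmarsh County: $544,536 × 0.0094 = $5,118.6384
Drummond Township: $544,536 × 0.0058 = $3,158.3088
Total = $10,128.3696

$10,128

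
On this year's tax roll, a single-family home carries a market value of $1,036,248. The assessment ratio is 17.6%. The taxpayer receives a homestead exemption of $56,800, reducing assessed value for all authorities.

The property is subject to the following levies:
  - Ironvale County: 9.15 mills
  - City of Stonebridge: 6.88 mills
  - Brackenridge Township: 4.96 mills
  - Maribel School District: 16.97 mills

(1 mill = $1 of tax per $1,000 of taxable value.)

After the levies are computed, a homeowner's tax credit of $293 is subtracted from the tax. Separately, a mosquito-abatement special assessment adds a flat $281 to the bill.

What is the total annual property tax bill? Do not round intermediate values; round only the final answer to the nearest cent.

$4,755.00

Assessed value = $1,036,248 × 0.176 = $182,379.648
Taxable value = $182,379.648 − $56,800 = $125,579.648
Ironvale County: $125,579.648 × 0.00915 = $1,149.0537792
City of Stonebridge: $125,579.648 × 0.00688 = $863.98797824
Brackenridge Township: $125,579.648 × 0.00496 = $622.87505408
Maribel School District: $125,579.648 × 0.01697 = $2,131.08662656
Levies subtotal = $4,767.00343808
After credit = $4,767.00343808 − $293 = $4,474.00343808
Total = $4,474.00343808 + $281 = $4,755.00343808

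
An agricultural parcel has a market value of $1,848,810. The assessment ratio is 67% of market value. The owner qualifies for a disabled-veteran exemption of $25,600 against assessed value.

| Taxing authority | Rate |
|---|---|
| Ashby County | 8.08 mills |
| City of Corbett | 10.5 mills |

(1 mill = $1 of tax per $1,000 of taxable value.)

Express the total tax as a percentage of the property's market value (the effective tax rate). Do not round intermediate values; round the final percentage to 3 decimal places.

1.219%

Assessed value = $1,848,810 × 0.67 = $1,238,702.7
Taxable value = $1,238,702.7 − $25,600 = $1,213,102.7
Ashby County: $1,213,102.7 × 0.00808 = $9,801.869816
City of Corbett: $1,213,102.7 × 0.0105 = $12,737.57835
Total tax = $22,539.448166
Effective rate = $22,539.448166 ÷ $1,848,810 = 1.219% of market value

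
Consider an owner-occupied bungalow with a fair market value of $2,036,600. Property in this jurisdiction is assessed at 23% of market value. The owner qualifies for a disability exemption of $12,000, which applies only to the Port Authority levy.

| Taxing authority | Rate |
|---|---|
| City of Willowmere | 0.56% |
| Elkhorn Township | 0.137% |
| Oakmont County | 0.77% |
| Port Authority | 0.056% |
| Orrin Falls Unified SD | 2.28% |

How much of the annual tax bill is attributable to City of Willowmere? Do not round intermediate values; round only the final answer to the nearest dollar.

$2,623

Assessed value = $2,036,600 × 0.23 = $468,418
City of Willowmere taxable value = $468,418 (exemption does not apply)
City of Willowmere levy = $468,418 × 0.0056 = $2,623.1408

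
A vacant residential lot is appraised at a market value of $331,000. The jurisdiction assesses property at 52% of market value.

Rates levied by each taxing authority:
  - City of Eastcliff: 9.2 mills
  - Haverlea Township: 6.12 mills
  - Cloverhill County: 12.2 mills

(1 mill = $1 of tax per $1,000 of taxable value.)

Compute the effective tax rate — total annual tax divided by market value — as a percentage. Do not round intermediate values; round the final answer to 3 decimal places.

Assessed value = $331,000 × 0.52 = $172,120
City of Eastcliff: $172,120 × 0.0092 = $1,583.504
Haverlea Township: $172,120 × 0.00612 = $1,053.3744
Cloverhill County: $172,120 × 0.0122 = $2,099.864
Total tax = $4,736.7424
Effective rate = $4,736.7424 ÷ $331,000 = 1.431% of market value

1.431%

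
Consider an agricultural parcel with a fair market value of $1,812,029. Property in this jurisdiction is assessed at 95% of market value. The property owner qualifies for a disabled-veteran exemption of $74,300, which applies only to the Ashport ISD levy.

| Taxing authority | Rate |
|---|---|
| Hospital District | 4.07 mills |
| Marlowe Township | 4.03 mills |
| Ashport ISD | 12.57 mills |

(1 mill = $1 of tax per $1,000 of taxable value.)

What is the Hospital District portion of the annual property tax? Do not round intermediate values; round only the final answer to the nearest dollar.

Assessed value = $1,812,029 × 0.95 = $1,721,427.55
Hospital District taxable value = $1,721,427.55 (exemption does not apply)
Hospital District levy = $1,721,427.55 × 0.00407 = $7,006.2101285

$7,006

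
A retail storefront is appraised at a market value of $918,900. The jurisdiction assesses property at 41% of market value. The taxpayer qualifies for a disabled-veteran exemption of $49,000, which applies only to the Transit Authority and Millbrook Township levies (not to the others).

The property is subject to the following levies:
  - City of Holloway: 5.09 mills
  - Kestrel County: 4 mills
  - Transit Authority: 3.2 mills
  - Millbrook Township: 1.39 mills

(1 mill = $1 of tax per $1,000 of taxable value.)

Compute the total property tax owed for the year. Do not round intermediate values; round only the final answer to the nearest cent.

Assessed value = $918,900 × 0.41 = $376,749
City of Holloway: $376,749 × 0.00509 = $1,917.65241
Kestrel County: $376,749 × 0.004 = $1,506.996
Transit Authority: ($376,749 − $49,000) × 0.0032 = $327,749 × 0.0032 = $1,048.7968
Millbrook Township: ($376,749 − $49,000) × 0.00139 = $327,749 × 0.00139 = $455.57111
Total = $4,929.01632

$4,929.02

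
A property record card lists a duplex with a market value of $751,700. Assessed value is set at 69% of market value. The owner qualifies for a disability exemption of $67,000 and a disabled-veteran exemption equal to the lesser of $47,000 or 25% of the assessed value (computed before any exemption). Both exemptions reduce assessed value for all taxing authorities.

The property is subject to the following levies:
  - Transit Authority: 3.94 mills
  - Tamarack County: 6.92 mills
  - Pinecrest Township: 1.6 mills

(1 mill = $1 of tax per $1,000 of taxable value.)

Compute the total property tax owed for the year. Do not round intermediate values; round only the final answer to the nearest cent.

$5,042.23

Assessed value = $751,700 × 0.69 = $518,673
Disabled-veteran exemption = min($47,000, 25% × $518,673) = min($47,000, $129,668.25) = $47,000 (dollar cap binds)
Taxable value = $518,673 − $67,000 − $47,000 = $404,673
Transit Authority: $404,673 × 0.00394 = $1,594.41162
Tamarack County: $404,673 × 0.00692 = $2,800.33716
Pinecrest Township: $404,673 × 0.0016 = $647.4768
Total = $5,042.22558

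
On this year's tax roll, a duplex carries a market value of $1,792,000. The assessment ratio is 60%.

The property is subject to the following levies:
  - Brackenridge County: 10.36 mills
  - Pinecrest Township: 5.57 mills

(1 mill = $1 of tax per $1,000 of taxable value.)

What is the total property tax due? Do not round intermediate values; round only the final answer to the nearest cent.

Assessed value = $1,792,000 × 0.6 = $1,075,200
Brackenridge County: $1,075,200 × 0.01036 = $11,139.072
Pinecrest Township: $1,075,200 × 0.00557 = $5,988.864
Total = $11,139.072 + $5,988.864 = $17,127.936

$17,127.94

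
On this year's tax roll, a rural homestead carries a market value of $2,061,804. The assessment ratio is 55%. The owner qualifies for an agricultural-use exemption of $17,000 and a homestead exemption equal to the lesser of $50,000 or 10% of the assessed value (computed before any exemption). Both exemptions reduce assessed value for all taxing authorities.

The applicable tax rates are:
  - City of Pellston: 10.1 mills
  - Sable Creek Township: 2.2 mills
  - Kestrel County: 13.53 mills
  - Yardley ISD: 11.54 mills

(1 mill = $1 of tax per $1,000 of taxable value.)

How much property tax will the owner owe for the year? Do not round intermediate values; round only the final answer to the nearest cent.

$39,873.50

Assessed value = $2,061,804 × 0.55 = $1,133,992.2
Homestead exemption = min($50,000, 10% × $1,133,992.2) = min($50,000, $113,399.22) = $50,000 (dollar cap binds)
Taxable value = $1,133,992.2 − $17,000 − $50,000 = $1,066,992.2
City of Pellston: $1,066,992.2 × 0.0101 = $10,776.62122
Sable Creek Township: $1,066,992.2 × 0.0022 = $2,347.38284
Kestrel County: $1,066,992.2 × 0.01353 = $14,436.404466
Yardley ISD: $1,066,992.2 × 0.01154 = $12,313.089988
Total = $39,873.498514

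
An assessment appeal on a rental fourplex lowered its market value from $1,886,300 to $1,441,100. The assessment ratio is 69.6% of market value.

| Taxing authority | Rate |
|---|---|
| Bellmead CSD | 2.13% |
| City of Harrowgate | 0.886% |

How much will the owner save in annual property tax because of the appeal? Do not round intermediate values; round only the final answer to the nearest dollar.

Old assessed value = $1,886,300 × 0.696 = $1,312,864.8
New assessed value = $1,441,100 × 0.696 = $1,003,005.6
Combined rate = 0.0213 + 0.00886 = 0.03016
Old tax = $1,312,864.8 × 0.03016 = $39,596.002368
New tax = $1,003,005.6 × 0.03016 = $30,250.648896
Reduction = $39,596.002368 − $30,250.648896 = $9,345.353472

$9,345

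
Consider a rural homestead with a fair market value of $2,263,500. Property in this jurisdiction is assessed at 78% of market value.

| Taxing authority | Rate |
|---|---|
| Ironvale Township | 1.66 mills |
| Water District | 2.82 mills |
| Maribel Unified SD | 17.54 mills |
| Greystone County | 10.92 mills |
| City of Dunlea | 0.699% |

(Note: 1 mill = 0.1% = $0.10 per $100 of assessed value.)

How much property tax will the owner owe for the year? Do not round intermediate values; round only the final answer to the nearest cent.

Assessed value = $2,263,500 × 0.78 = $1,765,530
Ironvale Township: $1,765,530 × 0.00166 = $2,930.7798
Water District: $1,765,530 × 0.00282 = $4,978.7946
Maribel Unified SD: $1,765,530 × 0.01754 = $30,967.3962
Greystone County: $1,765,530 × 0.01092 = $19,279.5876
City of Dunlea: $1,765,530 × 0.00699 = $12,341.0547
Total = $70,497.6129

$70,497.61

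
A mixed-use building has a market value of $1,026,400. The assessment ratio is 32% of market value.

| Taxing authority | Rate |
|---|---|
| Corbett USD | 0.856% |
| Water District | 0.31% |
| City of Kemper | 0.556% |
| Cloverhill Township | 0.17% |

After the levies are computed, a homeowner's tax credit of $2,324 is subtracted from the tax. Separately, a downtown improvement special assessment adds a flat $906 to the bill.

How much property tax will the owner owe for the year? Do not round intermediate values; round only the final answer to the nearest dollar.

$4,796

Assessed value = $1,026,400 × 0.32 = $328,448
Corbett USD: $328,448 × 0.00856 = $2,811.51488
Water District: $328,448 × 0.0031 = $1,018.1888
City of Kemper: $328,448 × 0.00556 = $1,826.17088
Cloverhill Township: $328,448 × 0.0017 = $558.3616
Levies subtotal = $6,214.23616
After credit = $6,214.23616 − $2,324 = $3,890.23616
Total = $3,890.23616 + $906 = $4,796.23616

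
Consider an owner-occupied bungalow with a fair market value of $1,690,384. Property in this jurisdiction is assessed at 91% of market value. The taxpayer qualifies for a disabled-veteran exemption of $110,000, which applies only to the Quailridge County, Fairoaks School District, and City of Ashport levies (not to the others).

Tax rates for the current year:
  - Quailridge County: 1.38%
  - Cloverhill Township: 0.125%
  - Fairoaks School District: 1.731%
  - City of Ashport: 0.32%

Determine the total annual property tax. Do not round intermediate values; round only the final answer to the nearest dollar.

$50,926

Assessed value = $1,690,384 × 0.91 = $1,538,249.44
Quailridge County: ($1,538,249.44 − $110,000) × 0.0138 = $1,428,249.44 × 0.0138 = $19,709.842272
Cloverhill Township: $1,538,249.44 × 0.00125 = $1,922.8118
Fairoaks School District: ($1,538,249.44 − $110,000) × 0.01731 = $1,428,249.44 × 0.01731 = $24,722.9978064
City of Ashport: ($1,538,249.44 − $110,000) × 0.0032 = $1,428,249.44 × 0.0032 = $4,570.398208
Total = $50,926.0500864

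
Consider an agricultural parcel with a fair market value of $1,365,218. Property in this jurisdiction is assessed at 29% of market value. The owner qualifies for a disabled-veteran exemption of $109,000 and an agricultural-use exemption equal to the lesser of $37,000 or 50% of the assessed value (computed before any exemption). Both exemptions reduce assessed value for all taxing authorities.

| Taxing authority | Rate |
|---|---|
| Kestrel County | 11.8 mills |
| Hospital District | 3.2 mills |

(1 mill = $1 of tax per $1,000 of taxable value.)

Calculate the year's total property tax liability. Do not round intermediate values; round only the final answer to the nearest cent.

$3,748.70

Assessed value = $1,365,218 × 0.29 = $395,913.22
Agricultural-use exemption = min($37,000, 50% × $395,913.22) = min($37,000, $197,956.61) = $37,000 (dollar cap binds)
Taxable value = $395,913.22 − $109,000 − $37,000 = $249,913.22
Kestrel County: $249,913.22 × 0.0118 = $2,948.975996
Hospital District: $249,913.22 × 0.0032 = $799.722304
Total = $3,748.6983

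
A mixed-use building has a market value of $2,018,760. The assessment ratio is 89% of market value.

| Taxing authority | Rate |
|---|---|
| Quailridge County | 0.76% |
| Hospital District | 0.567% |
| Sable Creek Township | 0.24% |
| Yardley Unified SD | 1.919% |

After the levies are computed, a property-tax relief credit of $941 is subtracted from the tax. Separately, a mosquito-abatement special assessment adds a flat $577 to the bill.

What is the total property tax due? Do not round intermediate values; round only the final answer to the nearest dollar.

Assessed value = $2,018,760 × 0.89 = $1,796,696.4
Quailridge County: $1,796,696.4 × 0.0076 = $13,654.89264
Hospital District: $1,796,696.4 × 0.00567 = $10,187.268588
Sable Creek Township: $1,796,696.4 × 0.0024 = $4,312.07136
Yardley Unified SD: $1,796,696.4 × 0.01919 = $34,478.603916
Levies subtotal = $62,632.836504
After credit = $62,632.836504 − $941 = $61,691.836504
Total = $61,691.836504 + $577 = $62,268.836504

$62,269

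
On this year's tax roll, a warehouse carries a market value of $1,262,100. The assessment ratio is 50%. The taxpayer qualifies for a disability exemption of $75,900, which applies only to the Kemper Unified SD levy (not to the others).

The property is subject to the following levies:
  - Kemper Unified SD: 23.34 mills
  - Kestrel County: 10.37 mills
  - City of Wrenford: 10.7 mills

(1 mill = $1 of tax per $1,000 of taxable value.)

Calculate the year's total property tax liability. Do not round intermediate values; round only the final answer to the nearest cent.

$26,253.42

Assessed value = $1,262,100 × 0.5 = $631,050
Kemper Unified SD: ($631,050 − $75,900) × 0.02334 = $555,150 × 0.02334 = $12,957.201
Kestrel County: $631,050 × 0.01037 = $6,543.9885
City of Wrenford: $631,050 × 0.0107 = $6,752.235
Total = $26,253.4245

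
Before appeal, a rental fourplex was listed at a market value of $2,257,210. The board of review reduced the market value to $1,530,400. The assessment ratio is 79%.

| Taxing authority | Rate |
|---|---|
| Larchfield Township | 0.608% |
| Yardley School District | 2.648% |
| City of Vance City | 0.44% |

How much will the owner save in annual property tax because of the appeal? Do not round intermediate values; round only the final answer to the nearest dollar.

$21,222

Old assessed value = $2,257,210 × 0.79 = $1,783,195.9
New assessed value = $1,530,400 × 0.79 = $1,209,016
Combined rate = 0.00608 + 0.02648 + 0.0044 = 0.03696
Old tax = $1,783,195.9 × 0.03696 = $65,906.920464
New tax = $1,209,016 × 0.03696 = $44,685.23136
Reduction = $65,906.920464 − $44,685.23136 = $21,221.689104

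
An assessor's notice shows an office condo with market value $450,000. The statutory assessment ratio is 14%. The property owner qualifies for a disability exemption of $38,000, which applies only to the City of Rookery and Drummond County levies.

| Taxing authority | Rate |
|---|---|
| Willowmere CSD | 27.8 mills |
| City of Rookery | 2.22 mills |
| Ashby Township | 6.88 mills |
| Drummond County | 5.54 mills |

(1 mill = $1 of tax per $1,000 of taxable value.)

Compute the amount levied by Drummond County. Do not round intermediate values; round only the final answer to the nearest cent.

$138.50

Assessed value = $450,000 × 0.14 = $63,000
Drummond County taxable value = $63,000 − $38,000 = $25,000
Drummond County levy = $25,000 × 0.00554 = $138.5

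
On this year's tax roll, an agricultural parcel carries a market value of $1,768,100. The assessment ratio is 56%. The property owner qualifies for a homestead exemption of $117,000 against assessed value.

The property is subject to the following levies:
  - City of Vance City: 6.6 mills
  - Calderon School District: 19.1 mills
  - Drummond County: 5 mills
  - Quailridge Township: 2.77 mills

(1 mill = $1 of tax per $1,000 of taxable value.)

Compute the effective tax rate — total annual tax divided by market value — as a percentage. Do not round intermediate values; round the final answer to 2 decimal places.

1.65%

Assessed value = $1,768,100 × 0.56 = $990,136
Taxable value = $990,136 − $117,000 = $873,136
City of Vance City: $873,136 × 0.0066 = $5,762.6976
Calderon School District: $873,136 × 0.0191 = $16,676.8976
Drummond County: $873,136 × 0.005 = $4,365.68
Quailridge Township: $873,136 × 0.00277 = $2,418.58672
Total tax = $29,223.86192
Effective rate = $29,223.86192 ÷ $1,768,100 = 1.65% of market value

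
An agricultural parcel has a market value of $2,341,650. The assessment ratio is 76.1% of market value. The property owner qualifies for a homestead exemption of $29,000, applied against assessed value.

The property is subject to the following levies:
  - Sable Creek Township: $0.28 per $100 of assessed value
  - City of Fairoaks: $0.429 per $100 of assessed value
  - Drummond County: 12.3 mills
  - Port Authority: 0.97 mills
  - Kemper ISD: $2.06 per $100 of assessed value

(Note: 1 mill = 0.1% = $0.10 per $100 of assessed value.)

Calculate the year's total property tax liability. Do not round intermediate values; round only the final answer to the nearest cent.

Assessed value = $2,341,650 × 0.761 = $1,781,995.65
Taxable value = $1,781,995.65 − $29,000 = $1,752,995.65
Sable Creek Township: $1,752,995.65 × 0.0028 = $4,908.38782
City of Fairoaks: $1,752,995.65 × 0.00429 = $7,520.3513385
Drummond County: $1,752,995.65 × 0.0123 = $21,561.846495
Port Authority: $1,752,995.65 × 0.00097 = $1,700.4057805
Kemper ISD: $1,752,995.65 × 0.0206 = $36,111.71039
Total = $71,802.701824

$71,802.70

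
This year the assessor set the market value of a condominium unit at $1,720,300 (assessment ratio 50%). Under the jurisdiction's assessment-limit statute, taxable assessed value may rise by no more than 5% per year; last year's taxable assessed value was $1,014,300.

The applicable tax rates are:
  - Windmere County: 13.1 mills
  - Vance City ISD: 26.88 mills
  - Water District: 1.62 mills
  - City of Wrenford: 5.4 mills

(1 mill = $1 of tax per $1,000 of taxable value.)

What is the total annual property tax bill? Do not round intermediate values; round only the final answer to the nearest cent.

Uncapped assessed value = $1,720,300 × 0.5 = $860,150
Cap limit = $1,014,300 × 1.05 = $1,065,015
Taxable assessed value = min($860,150, $1,065,015) = $860,150 (cap does not bind)
Windmere County: $860,150 × 0.0131 = $11,267.965
Vance City ISD: $860,150 × 0.02688 = $23,120.832
Water District: $860,150 × 0.00162 = $1,393.443
City of Wrenford: $860,150 × 0.0054 = $4,644.81
Total = $40,427.05

$40,427.05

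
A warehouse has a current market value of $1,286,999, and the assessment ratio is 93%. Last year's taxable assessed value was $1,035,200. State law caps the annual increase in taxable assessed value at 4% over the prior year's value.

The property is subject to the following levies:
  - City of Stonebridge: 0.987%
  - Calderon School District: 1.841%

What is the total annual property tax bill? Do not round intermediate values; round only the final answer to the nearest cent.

$30,446.47

Uncapped assessed value = $1,286,999 × 0.93 = $1,196,909.07
Cap limit = $1,035,200 × 1.04 = $1,076,608
Taxable assessed value = min($1,196,909.07, $1,076,608) = $1,076,608 (cap binds)
City of Stonebridge: $1,076,608 × 0.00987 = $10,626.12096
Calderon School District: $1,076,608 × 0.01841 = $19,820.35328
Total = $30,446.47424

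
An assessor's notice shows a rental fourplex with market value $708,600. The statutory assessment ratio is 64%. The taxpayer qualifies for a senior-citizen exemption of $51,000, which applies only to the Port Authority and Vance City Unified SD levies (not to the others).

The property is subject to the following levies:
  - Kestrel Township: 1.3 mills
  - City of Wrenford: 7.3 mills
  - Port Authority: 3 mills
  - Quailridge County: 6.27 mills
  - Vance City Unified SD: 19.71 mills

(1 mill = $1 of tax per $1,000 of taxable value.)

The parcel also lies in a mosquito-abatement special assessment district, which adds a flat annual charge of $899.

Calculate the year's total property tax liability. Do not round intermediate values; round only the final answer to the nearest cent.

$16,783.47

Assessed value = $708,600 × 0.64 = $453,504
Kestrel Township: $453,504 × 0.0013 = $589.5552
City of Wrenford: $453,504 × 0.0073 = $3,310.5792
Port Authority: ($453,504 − $51,000) × 0.003 = $402,504 × 0.003 = $1,207.512
Quailridge County: $453,504 × 0.00627 = $2,843.47008
Vance City Unified SD: ($453,504 − $51,000) × 0.01971 = $402,504 × 0.01971 = $7,933.35384
Levies subtotal = $15,884.47032
Total = $15,884.47032 + $899 = $16,783.47032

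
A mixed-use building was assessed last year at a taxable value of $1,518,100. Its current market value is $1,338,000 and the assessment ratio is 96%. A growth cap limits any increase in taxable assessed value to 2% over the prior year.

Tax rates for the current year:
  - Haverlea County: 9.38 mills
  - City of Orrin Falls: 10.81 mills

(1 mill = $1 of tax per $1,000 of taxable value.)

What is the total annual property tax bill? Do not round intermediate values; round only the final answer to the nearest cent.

Uncapped assessed value = $1,338,000 × 0.96 = $1,284,480
Cap limit = $1,518,100 × 1.02 = $1,548,462
Taxable assessed value = min($1,284,480, $1,548,462) = $1,284,480 (cap does not bind)
Haverlea County: $1,284,480 × 0.00938 = $12,048.4224
City of Orrin Falls: $1,284,480 × 0.01081 = $13,885.2288
Total = $25,933.6512

$25,933.65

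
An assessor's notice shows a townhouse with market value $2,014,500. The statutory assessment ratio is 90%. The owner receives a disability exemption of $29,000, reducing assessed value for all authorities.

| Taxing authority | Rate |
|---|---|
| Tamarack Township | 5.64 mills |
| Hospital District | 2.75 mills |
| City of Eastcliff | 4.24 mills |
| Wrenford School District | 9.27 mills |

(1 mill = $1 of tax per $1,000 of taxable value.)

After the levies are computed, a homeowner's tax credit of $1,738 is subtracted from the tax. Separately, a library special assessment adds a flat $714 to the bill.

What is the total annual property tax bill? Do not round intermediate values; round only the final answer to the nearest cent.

Assessed value = $2,014,500 × 0.9 = $1,813,050
Taxable value = $1,813,050 − $29,000 = $1,784,050
Tamarack Township: $1,784,050 × 0.00564 = $10,062.042
Hospital District: $1,784,050 × 0.00275 = $4,906.1375
City of Eastcliff: $1,784,050 × 0.00424 = $7,564.372
Wrenford School District: $1,784,050 × 0.00927 = $16,538.1435
Levies subtotal = $39,070.695
After credit = $39,070.695 − $1,738 = $37,332.695
Total = $37,332.695 + $714 = $38,046.695

$38,046.70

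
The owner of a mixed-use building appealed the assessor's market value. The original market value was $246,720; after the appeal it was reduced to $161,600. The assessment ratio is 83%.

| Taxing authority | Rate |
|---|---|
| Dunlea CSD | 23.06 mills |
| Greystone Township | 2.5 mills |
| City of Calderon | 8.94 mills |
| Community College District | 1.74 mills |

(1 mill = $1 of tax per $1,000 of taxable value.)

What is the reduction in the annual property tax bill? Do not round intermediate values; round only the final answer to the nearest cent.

Old assessed value = $246,720 × 0.83 = $204,777.6
New assessed value = $161,600 × 0.83 = $134,128
Combined rate = 0.02306 + 0.0025 + 0.00894 + 0.00174 = 0.03624
Old tax = $204,777.6 × 0.03624 = $7,421.140224
New tax = $134,128 × 0.03624 = $4,860.79872
Reduction = $7,421.140224 − $4,860.79872 = $2,560.341504

$2,560.34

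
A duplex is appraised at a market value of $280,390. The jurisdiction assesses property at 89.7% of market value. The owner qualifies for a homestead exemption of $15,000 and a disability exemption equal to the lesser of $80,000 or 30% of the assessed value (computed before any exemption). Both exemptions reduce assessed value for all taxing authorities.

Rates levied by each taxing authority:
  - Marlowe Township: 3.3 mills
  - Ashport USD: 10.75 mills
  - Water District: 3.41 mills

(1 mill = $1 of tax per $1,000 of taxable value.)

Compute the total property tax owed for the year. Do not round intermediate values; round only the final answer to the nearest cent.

$2,812.05

Assessed value = $280,390 × 0.897 = $251,509.83
Disability exemption = min($80,000, 30% × $251,509.83) = min($80,000, $75,452.949) = $75,452.949 (percentage binds)
Taxable value = $251,509.83 − $15,000 − $75,452.949 = $161,056.881
Marlowe Township: $161,056.881 × 0.0033 = $531.4877073
Ashport USD: $161,056.881 × 0.01075 = $1,731.36147075
Water District: $161,056.881 × 0.00341 = $549.20396421
Total = $2,812.05314226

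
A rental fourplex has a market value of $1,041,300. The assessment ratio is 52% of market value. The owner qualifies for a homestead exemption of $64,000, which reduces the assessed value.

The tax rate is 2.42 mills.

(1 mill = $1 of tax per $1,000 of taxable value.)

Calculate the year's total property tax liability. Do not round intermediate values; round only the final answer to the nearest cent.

Assessed value = $1,041,300 × 0.52 = $541,476
Taxable value = $541,476 − $64,000 = $477,476
Tax = $477,476 × 0.00242 = $1,155.49192

$1,155.49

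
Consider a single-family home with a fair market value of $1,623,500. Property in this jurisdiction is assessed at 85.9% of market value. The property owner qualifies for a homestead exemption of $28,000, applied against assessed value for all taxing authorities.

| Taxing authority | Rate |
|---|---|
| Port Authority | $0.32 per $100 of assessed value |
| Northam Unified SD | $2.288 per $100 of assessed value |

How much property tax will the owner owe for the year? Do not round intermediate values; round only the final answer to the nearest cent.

$35,640.58

Assessed value = $1,623,500 × 0.859 = $1,394,586.5
Taxable value = $1,394,586.5 − $28,000 = $1,366,586.5
Port Authority: $1,366,586.5 × 0.0032 = $4,373.0768
Northam Unified SD: $1,366,586.5 × 0.02288 = $31,267.49912
Total = $4,373.0768 + $31,267.49912 = $35,640.57592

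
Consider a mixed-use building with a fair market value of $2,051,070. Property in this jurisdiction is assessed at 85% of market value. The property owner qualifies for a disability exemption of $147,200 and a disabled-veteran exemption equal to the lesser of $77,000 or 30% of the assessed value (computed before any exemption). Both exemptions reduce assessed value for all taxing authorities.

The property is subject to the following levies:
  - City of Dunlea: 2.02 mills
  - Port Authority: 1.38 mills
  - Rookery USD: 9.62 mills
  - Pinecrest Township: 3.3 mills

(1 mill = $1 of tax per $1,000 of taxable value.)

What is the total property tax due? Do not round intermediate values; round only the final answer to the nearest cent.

$24,793.50

Assessed value = $2,051,070 × 0.85 = $1,743,409.5
Disabled-veteran exemption = min($77,000, 30% × $1,743,409.5) = min($77,000, $523,022.85) = $77,000 (dollar cap binds)
Taxable value = $1,743,409.5 − $147,200 − $77,000 = $1,519,209.5
City of Dunlea: $1,519,209.5 × 0.00202 = $3,068.80319
Port Authority: $1,519,209.5 × 0.00138 = $2,096.50911
Rookery USD: $1,519,209.5 × 0.00962 = $14,614.79539
Pinecrest Township: $1,519,209.5 × 0.0033 = $5,013.39135
Total = $24,793.49904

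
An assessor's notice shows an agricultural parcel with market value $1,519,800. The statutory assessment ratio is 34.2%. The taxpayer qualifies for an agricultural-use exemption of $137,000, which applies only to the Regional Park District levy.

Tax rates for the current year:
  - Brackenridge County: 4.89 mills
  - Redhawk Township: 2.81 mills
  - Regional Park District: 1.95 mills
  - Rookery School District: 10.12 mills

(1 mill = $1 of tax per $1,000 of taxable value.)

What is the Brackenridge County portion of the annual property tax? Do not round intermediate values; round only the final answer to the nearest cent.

$2,541.68

Assessed value = $1,519,800 × 0.342 = $519,771.6
Brackenridge County taxable value = $519,771.6 (exemption does not apply)
Brackenridge County levy = $519,771.6 × 0.00489 = $2,541.683124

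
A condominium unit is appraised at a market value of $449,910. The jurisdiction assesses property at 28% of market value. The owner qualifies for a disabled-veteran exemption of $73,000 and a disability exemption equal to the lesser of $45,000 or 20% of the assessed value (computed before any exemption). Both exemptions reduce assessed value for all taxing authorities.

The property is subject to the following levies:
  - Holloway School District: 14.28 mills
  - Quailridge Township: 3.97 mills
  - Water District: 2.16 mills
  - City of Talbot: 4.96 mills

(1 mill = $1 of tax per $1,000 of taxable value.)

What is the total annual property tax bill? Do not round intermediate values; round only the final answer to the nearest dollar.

Assessed value = $449,910 × 0.28 = $125,974.8
Disability exemption = min($45,000, 20% × $125,974.8) = min($45,000, $25,194.96) = $25,194.96 (percentage binds)
Taxable value = $125,974.8 − $73,000 − $25,194.96 = $27,779.84
Holloway School District: $27,779.84 × 0.01428 = $396.6961152
Quailridge Township: $27,779.84 × 0.00397 = $110.2859648
Water District: $27,779.84 × 0.00216 = $60.0044544
City of Talbot: $27,779.84 × 0.00496 = $137.7880064
Total = $704.7745408

$705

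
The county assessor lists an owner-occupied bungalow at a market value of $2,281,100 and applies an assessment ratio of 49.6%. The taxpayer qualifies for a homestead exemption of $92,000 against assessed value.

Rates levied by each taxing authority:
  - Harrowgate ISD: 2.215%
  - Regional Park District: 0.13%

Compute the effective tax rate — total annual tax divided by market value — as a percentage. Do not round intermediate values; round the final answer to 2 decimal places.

1.07%

Assessed value = $2,281,100 × 0.496 = $1,131,425.6
Taxable value = $1,131,425.6 − $92,000 = $1,039,425.6
Harrowgate ISD: $1,039,425.6 × 0.02215 = $23,023.27704
Regional Park District: $1,039,425.6 × 0.0013 = $1,351.25328
Total tax = $24,374.53032
Effective rate = $24,374.53032 ÷ $2,281,100 = 1.07% of market value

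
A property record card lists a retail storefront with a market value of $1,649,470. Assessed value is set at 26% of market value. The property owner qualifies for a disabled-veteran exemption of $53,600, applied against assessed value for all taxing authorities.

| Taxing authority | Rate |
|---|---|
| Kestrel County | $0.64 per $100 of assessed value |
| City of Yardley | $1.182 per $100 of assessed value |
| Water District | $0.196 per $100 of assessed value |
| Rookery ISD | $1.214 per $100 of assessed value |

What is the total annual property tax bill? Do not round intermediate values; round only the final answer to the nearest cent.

Assessed value = $1,649,470 × 0.26 = $428,862.2
Taxable value = $428,862.2 − $53,600 = $375,262.2
Kestrel County: $375,262.2 × 0.0064 = $2,401.67808
City of Yardley: $375,262.2 × 0.01182 = $4,435.599204
Water District: $375,262.2 × 0.00196 = $735.513912
Rookery ISD: $375,262.2 × 0.01214 = $4,555.683108
Total = $2,401.67808 + $4,435.599204 + $735.513912 + $4,555.683108 = $12,128.474304

$12,128.47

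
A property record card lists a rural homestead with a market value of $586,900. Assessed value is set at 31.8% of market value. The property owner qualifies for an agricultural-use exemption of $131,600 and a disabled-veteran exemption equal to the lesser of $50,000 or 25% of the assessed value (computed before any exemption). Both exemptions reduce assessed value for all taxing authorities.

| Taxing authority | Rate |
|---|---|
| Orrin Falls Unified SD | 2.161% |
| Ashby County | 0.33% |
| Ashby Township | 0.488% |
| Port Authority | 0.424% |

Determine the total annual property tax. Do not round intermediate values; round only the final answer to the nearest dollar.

Assessed value = $586,900 × 0.318 = $186,634.2
Disabled-veteran exemption = min($50,000, 25% × $186,634.2) = min($50,000, $46,658.55) = $46,658.55 (percentage binds)
Taxable value = $186,634.2 − $131,600 − $46,658.55 = $8,375.65
Orrin Falls Unified SD: $8,375.65 × 0.02161 = $180.9977965
Ashby County: $8,375.65 × 0.0033 = $27.639645
Ashby Township: $8,375.65 × 0.00488 = $40.873172
Port Authority: $8,375.65 × 0.00424 = $35.512756
Total = $285.0233695

$285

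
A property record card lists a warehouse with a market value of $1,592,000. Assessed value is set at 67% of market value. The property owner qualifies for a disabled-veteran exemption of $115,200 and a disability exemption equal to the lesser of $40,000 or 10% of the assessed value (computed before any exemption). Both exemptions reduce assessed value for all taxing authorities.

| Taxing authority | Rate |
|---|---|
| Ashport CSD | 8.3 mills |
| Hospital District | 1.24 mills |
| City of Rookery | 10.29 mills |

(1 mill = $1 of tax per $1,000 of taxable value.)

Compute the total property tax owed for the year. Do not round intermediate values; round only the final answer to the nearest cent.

Assessed value = $1,592,000 × 0.67 = $1,066,640
Disability exemption = min($40,000, 10% × $1,066,640) = min($40,000, $106,664) = $40,000 (dollar cap binds)
Taxable value = $1,066,640 − $115,200 − $40,000 = $911,440
Ashport CSD: $911,440 × 0.0083 = $7,564.952
Hospital District: $911,440 × 0.00124 = $1,130.1856
City of Rookery: $911,440 × 0.01029 = $9,378.7176
Total = $18,073.8552

$18,073.86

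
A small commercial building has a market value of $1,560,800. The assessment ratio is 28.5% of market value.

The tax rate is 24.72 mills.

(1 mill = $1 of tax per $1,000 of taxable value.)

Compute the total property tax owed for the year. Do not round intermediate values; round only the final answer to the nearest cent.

$10,996.15

Assessed value = $1,560,800 × 0.285 = $444,828
Tax = $444,828 × 0.02472 = $10,996.14816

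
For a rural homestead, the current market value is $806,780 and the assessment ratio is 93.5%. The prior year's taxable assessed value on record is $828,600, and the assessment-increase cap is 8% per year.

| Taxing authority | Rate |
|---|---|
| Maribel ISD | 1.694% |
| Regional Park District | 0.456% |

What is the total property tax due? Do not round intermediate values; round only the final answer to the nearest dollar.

$16,218

Uncapped assessed value = $806,780 × 0.935 = $754,339.3
Cap limit = $828,600 × 1.08 = $894,888
Taxable assessed value = min($754,339.3, $894,888) = $754,339.3 (cap does not bind)
Maribel ISD: $754,339.3 × 0.01694 = $12,778.507742
Regional Park District: $754,339.3 × 0.00456 = $3,439.787208
Total = $16,218.29495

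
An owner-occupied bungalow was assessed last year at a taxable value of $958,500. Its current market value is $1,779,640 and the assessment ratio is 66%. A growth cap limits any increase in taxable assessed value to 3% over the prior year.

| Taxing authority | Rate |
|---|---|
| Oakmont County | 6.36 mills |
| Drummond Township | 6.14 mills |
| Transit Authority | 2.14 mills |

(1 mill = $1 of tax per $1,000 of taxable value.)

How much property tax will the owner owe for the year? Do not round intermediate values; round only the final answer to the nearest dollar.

Uncapped assessed value = $1,779,640 × 0.66 = $1,174,562.4
Cap limit = $958,500 × 1.03 = $987,255
Taxable assessed value = min($1,174,562.4, $987,255) = $987,255 (cap binds)
Oakmont County: $987,255 × 0.00636 = $6,278.9418
Drummond Township: $987,255 × 0.00614 = $6,061.7457
Transit Authority: $987,255 × 0.00214 = $2,112.7257
Total = $14,453.4132

$14,453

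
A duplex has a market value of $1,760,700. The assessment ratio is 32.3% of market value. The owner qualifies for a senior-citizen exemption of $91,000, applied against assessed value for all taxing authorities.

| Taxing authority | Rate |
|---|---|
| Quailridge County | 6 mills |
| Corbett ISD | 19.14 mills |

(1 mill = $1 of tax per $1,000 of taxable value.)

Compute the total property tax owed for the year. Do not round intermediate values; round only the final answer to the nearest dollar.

$12,010

Assessed value = $1,760,700 × 0.323 = $568,706.1
Taxable value = $568,706.1 − $91,000 = $477,706.1
Quailridge County: $477,706.1 × 0.006 = $2,866.2366
Corbett ISD: $477,706.1 × 0.01914 = $9,143.294754
Total = $2,866.2366 + $9,143.294754 = $12,009.531354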